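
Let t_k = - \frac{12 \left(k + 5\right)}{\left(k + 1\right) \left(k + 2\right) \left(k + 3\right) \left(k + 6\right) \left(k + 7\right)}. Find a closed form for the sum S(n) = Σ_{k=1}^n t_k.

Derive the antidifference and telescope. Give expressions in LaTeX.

S(n) = \frac{2 n \left(- n^{2} - 12 n - 41\right)}{21 \left(n^{3} + 12 n^{2} + 41 n + 42\right)}

Compute t_(k+1)/t_k: get (k + 1)*(k + 6)**2/((k + 4)*(k + 5)*(k + 8)).
Normal form (A,B,C) = (k + 1, k + 8, k**3 + 14*k**2 + 65*k + 100).
Set up (k + 1)·f(k+1) − (k + 7)·f(k) − (k**3 + 14*k**2 + 65*k + 100) = 0.
Bound: deg f ≤ 6.
A polynomial solution: f(k) = k*(k + 3)*(k + 4)**2*(k + 5)**2/36.
Then R = B(k−1)f/C = k*(k + 3)*(k + 4)*(k + 7)/36, so s_k = R(k)·t_k = k*(-k**2 - 9*k - 20)/(3*(k**3 + 9*k**2 + 20*k + 12)).
Δs = 12*(-k - 5)/(k**5 + 19*k**4 + 131*k**3 + 401*k**2 + 540*k + 252), as required.
s_(n+1) = (-n**3 - 12*n**2 - 41*n - 30)/(3*(n**3 + 12*n**2 + 41*n + 42)) and s_(1) = -5/21, so S(n) = 2*n*(-n**2 - 12*n - 41)/(21*(n**3 + 12*n**2 + 41*n + 42)).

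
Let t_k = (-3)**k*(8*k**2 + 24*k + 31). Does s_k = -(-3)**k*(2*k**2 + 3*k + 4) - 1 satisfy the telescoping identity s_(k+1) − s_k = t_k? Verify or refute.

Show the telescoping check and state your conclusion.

Valid — Δs_k = t_k.

s_(k+1) = 3*(-3)**k*(3*k + 2*(k + 1)**2 + 7) - 1
s_(k+1) − s_k = (-3)**k*(8*k**2 + 24*k + 31)
(s_(k+1) − s_k) − t_k = 0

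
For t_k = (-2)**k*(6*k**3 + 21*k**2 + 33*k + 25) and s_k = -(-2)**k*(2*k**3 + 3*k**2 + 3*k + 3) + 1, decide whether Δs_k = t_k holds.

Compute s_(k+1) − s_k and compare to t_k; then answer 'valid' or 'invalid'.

s_(k+1) = 2*(-2)**k*(3*k + 2*(k + 1)**3 + 3*(k + 1)**2 + 6) + 1
s_(k+1) − s_k = (-2)**k*(6*k**3 + 21*k**2 + 33*k + 25)
(s_(k+1) − s_k) − t_k = 0

valid; difference matches t_k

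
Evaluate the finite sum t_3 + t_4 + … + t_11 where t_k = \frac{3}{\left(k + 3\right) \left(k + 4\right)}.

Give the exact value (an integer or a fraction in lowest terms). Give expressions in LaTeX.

Σ = 3/10

Step 1: r(k) = (k + 3)/(k + 5).
A = k + 3, B = k + 5, C = 1.
Need (k + 3)·f(k+1) − (k + 4)·f(k) = 1.
deg f ≤ 1 (via 1,1,0).
Match coefficients ⇒ f(k) = k/3.
R(k) = B(k−1)·f(k)/C(k) = k*(k + 4)/3; s_k = R·t_k = k/(k + 3).
Check: Δs_k = 3/(k**2 + 7*k + 12). ✓
Evaluate s at k=12 and k=3: 4/5 and 1/2; difference 3/10.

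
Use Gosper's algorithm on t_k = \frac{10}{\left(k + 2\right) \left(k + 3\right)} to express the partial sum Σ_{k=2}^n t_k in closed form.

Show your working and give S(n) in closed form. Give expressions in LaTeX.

S(n) = \frac{5 \left(n - 1\right)}{2 \left(n + 3\right)}

Ratio r(k) = (k + 2)/(k + 4).
Take A(k)=k + 2, B(k)=k + 4, C(k)=1.
Key eq: (k + 2)·f(k+1) = (k + 3)·f(k) + (1).
From deg A=1, deg B=1, deg C=0: d=1.
Match coefficients ⇒ f(k) = k/2.
Get s_k = R·t_k = 5*k/(k + 2) with R(k) = B(k−1)f(k)/C(k) = k*(k + 3)/2.
s_(k+1) − s_k = 10/(k**2 + 5*k + 6) = t_k.
Σ_(k=2)^n t_k = s_(n+1) − s_(2) = (5*(n + 1)/(n + 3)) − (5/2), i.e. 5*(n - 1)/(2*(n + 3)).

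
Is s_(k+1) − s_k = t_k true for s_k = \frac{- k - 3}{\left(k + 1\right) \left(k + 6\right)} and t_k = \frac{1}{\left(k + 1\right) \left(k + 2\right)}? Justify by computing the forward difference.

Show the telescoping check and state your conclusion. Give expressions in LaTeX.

s_(k+1) = (-k - 4)/((k + 2)*(k + 7))
s_(k+1) − s_k = (k**2 + 7*k + 18)/(k**4 + 16*k**3 + 83*k**2 + 152*k + 84)
(s_(k+1) − s_k) − t_k = 6*(-k - 4)/(k**4 + 16*k**3 + 83*k**2 + 152*k + 84)

Invalid: residual \frac{6 \left(- k - 4\right)}{k^{4} + 16 k^{3} + 83 k^{2} + 152 k + 84} ≠ 0.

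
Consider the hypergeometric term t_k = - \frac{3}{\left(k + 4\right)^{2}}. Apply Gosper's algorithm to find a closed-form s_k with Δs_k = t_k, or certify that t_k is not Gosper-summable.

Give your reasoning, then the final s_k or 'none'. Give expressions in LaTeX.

none — t_k is not Gosper-summable

Compute t_(k+1)/t_k: get (k + 4)**2/(k + 5)**2.
So A=k**2 + 8*k + 16 and B=k**2 + 10*k + 25, with C=1.
Key eq: (k**2 + 8*k + 16)·f(k+1) = (k**2 + 8*k + 16)·f(k) + (1).
deg f ≤ 0 (via 2,2,0).
Generic f = c0 gives residual -1; -1 = 0 cannot hold, so t_k is not Gosper-summable.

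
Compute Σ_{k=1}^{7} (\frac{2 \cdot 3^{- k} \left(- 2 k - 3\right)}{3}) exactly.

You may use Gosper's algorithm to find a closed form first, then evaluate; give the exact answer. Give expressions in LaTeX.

Σ = -13102/6561

The ratio is (2*k + 5)/(3*(2*k + 3)).
Normal form (A,B,C) = (1/3, 1, k + 3/2).
Solve (1/3)·f(k+1) − (1)·f(k) = k + 3/2.
Degrees (0,0,1) ⇒ d ≤ 1.
Match coefficients ⇒ f(k) = -3*(k + 2)/2.
Get s_k = R·t_k = 2*(k + 2)/3**k with R(k) = B(k−1)f(k)/C(k) = -3*(k + 2)/(2*k + 3).
s_(k+1) − s_k = 2*(-2*k - 3)/(3*3**k) = t_k.
Evaluate s at k=8 and k=1: 20/6561 and 2; difference -13102/6561.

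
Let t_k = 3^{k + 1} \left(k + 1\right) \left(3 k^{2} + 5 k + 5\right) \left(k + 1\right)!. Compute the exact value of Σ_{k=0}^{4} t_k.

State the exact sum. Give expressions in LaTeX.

Σ = 11022477

The ratio is (k + 2)**2*(15*k + 9*(k + 1)**2 + 30)/((k + 1)*(3*k**2 + 5*k + 5)).
Factor: A=3*k + 6; B=1; C=k**3 + 8*k**2/3 + 10*k/3 + 5/3.
Solve (3*k + 6)·f(k+1) − (1)·f(k) = k**3 + 8*k**2/3 + 10*k/3 + 5/3.
Degrees (1,0,3) ⇒ d ≤ 2.
Coefficient equations give f(k) = (k**2 - k + 1)/3.
R(k) = B(k−1)·f(k)/C(k) = (k**2 - k + 1)/((k + 1)*(3*k**2 + 5*k + 5)); s_k = R·t_k = 3**(k + 1)*(k**2 - k + 1)*factorial(k + 1).
Verify: 3**(k + 1)*(k + 1)*(3*k**2 + 5*k + 5)*factorial(k + 1) matches t_k.
Sum = s_(5) − s_(0); s_(5) = 11022480, s_(0) = 3 ⇒ 11022477.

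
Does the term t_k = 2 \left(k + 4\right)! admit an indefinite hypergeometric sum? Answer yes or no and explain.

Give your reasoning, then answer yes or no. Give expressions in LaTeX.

No; the degree bound rules out any f.

Ratio r(k) = k + 5.
So A=k + 5 and B=1, with C=1.
f must satisfy (k + 5)·f(k+1) − (1)·f(k) = 1.
deg f ≤ -1 (via 1,0,0).
deg f ≤ -1 is impossible — no certificate.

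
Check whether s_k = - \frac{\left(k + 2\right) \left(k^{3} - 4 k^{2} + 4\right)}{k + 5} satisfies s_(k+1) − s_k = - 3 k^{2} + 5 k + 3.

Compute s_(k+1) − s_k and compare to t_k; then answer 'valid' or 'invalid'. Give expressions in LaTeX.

s_(k+1) = -(k + 3)*((k + 1)**3 - 4*(k + 1)**2 + 4)/(k + 6)
s_(k+1) − s_k = (-3*k**4 - 22*k**3 + 10*k**2 + 99*k + 33)/(k**2 + 11*k + 30)
(s_(k+1) − s_k) − t_k = 3*(2*k**3 + 14*k**2 - 28*k - 19)/(k**2 + 11*k + 30)

Invalid: residual \frac{3 \left(2 k^{3} + 14 k^{2} - 28 k - 19\right)}{k^{2} + 11 k + 30} ≠ 0.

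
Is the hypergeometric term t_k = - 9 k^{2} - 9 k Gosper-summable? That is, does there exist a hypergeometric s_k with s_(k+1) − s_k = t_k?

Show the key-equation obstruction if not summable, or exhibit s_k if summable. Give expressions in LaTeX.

Yes. s_k = 3 k \left(1 - k^{2}\right).

Compute t_(k+1)/t_k: get (k + 2)/k.
Take A(k)=1, B(k)=1, C(k)=k**2 + k.
f must satisfy (1)·f(k+1) − (1)·f(k) = k**2 + k.
From deg A=0, deg B=0, deg C=2: d=3.
Solving with deg f ≤ 3: f(k) = k*(k - 1)*(k + 1)/3.
Then R = B(k−1)f/C = (k - 1)/3, so s_k = R(k)·t_k = 3*k*(1 - k**2).
s_(k+1) − s_k = 9*k*(-k - 1) = t_k.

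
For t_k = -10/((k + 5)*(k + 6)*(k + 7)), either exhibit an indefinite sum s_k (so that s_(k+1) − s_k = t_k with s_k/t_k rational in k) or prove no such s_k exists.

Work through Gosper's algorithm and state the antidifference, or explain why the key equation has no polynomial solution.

Ratio r(k) = (k + 5)/(k + 8).
So A=k + 5 and B=k + 8, with C=1.
Need (k + 5)·f(k+1) − (k + 7)·f(k) = 1.
Bound: deg f ≤ 2.
Solve for f: f(k) = k*(k + 11)/60 (degree 2 ≤ 2).
Get s_k = R·t_k = k*(-k - 11)/(6*(k + 5)*(k + 6)) with R(k) = B(k−1)f(k)/C(k) = k*(k + 7)*(k + 11)/60.
Δs = -10/(k**3 + 18*k**2 + 107*k + 210), as required.

s_k = k*(-k - 11)/(6*(k + 5)*(k + 6))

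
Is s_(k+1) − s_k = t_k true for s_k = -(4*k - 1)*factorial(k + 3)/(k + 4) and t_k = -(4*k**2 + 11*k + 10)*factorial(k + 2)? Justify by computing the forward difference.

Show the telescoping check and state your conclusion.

Invalid: residual (4*k**3 + 27*k**2 + 50*k + 41)*factorial(k + 2)/((k + 4)*(k + 5)) ≠ 0.

s_(k+1) = -(4*k + 3)*factorial(k + 4)/(k + 5)
s_(k+1) − s_k = -(4*k**3 + 31*k**2 + 69*k + 53)*factorial(k + 3)/((k + 4)*(k + 5))
(s_(k+1) − s_k) − t_k = (4*k**3 + 27*k**2 + 50*k + 41)*factorial(k + 2)/((k + 4)*(k + 5))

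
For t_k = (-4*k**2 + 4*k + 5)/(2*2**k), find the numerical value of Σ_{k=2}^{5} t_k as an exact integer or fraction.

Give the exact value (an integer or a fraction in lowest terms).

Σ = -261/64

t_(k+1)/t_k = (4*k**2 + 4*k - 5)/(2*(4*k**2 - 4*k - 5)).
Normal form (A,B,C) = (1/2, 1, k**2 - k - 5/4).
Key eq: (1/2)·f(k+1) = (1)·f(k) + (k**2 - k - 5/4).
deg f ≤ 2 (via 0,0,2).
Solving with deg f ≤ 2: f(k) = -(4*k**2 + 4*k + 3)/2.
R(k) = B(k−1)·f(k)/C(k) = -2*(4*k**2 + 4*k + 3)/(4*k**2 - 4*k - 5); s_k = R·t_k = (4*k**2 + 4*k + 3)/2**k.
s_(k+1) − s_k = (-4*k**2 + 4*k + 5)/(2*2**k) = t_k.
Evaluate s at k=6 and k=2: 171/64 and 27/4; difference -261/64.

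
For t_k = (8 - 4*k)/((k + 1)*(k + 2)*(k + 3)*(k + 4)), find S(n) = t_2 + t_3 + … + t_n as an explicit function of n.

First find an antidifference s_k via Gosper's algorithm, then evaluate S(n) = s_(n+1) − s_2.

S(n) = (-n**3 - 9*n**2 + 34*n - 24)/(30*(n**3 + 9*n**2 + 26*n + 24))

The ratio is (k - 1)*(k + 1)/((k - 2)*(k + 5)).
Gosper form: A/B · C(k+1)/C(k) with A=k + 1, B=k + 5, C=k - 2.
Need (k + 1)·f(k+1) − (k + 4)·f(k) = k - 2.
d = 3 from the (1,1,1) case.
Solving with deg f ≤ 3: f(k) = -k*(k**2 + 6*k + 17)/12.
So s_k = (B(k−1)f/C)·t_k = (-k*(k + 4)*(k**2 + 6*k + 17)/(12*(k - 2)))·t_k = k*(k**2 + 6*k + 17)/(3*(k + 1)*(k + 2)*(k + 3)).
Δs = 4*(2 - k)/(k**4 + 10*k**3 + 35*k**2 + 50*k + 24), as required.
Σ_(k=2)^n t_k = s_(n+1) − s_(2) = ((n**3 + 9*n**2 + 32*n + 24)/(3*(n**3 + 9*n**2 + 26*n + 24))) − (11/30), i.e. (-n**3 - 9*n**2 + 34*n - 24)/(30*(n**3 + 9*n**2 + 26*n + 24)).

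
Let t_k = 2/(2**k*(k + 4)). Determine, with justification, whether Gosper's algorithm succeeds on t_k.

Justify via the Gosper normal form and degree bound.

No — key equation has no polynomial f.

Step 1: r(k) = (k + 4)/(2*(k + 5)).
A = k/2 + 2, B = k + 5, C = 1.
Solve (k/2 + 2)·f(k+1) − (k + 4)·f(k) = 1.
d = -1 from the (1,1,0) case.
deg f ≤ -1 is impossible — no certificate.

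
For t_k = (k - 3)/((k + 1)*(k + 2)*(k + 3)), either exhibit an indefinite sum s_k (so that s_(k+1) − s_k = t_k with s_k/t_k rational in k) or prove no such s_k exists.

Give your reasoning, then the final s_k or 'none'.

s_k = k*(-k - 5)/(2*(k + 1)*(k + 2))

Ratio r(k) = (k - 2)*(k + 1)/((k - 3)*(k + 4)).
Take A(k)=k + 1, B(k)=k + 4, C(k)=k - 3.
Key eq: (k + 1)·f(k+1) = (k + 3)·f(k) + (k - 3).
deg f ≤ 2 (via 1,1,1).
Solving with deg f ≤ 2: f(k) = -k*(k + 5)/2.
Get s_k = R·t_k = k*(-k - 5)/(2*(k + 1)*(k + 2)) with R(k) = B(k−1)f(k)/C(k) = -k*(k + 3)*(k + 5)/(2*(k - 3)).
Check: Δs_k = (k - 3)/(k**3 + 6*k**2 + 11*k + 6). ✓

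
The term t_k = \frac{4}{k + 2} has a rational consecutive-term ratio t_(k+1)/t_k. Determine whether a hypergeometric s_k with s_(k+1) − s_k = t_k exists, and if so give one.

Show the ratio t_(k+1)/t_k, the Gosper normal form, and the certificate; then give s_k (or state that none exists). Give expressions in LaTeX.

no hypergeometric antidifference exists

The ratio is (k + 2)/(k + 3).
A = k + 2, B = k + 3, C = 1.
Need (k + 2)·f(k+1) − (k + 2)·f(k) = 1.
deg f ≤ 0 (via 1,1,0).
f = c0 ⇒ A·f(k+1) − B(k−1)·f(k) − C = -1. The system {-1 = 0} is inconsistent; no antidifference.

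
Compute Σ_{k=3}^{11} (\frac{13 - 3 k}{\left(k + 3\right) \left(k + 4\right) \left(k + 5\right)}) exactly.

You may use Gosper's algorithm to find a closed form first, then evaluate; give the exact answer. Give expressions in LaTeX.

Ratio r(k) = (k + 3)*(3*k - 10)/((k + 6)*(3*k - 13)).
Gosper form: A/B · C(k+1)/C(k) with A=k + 3, B=k + 6, C=k - 13/3.
Key eq: (k + 3)·f(k+1) = (k + 5)·f(k) + (k - 13/3).
Bound: deg f ≤ 2.
A polynomial solution: f(k) = -k*(k + 25)/18.
Then R = B(k−1)f/C = -k*(k + 5)*(k + 25)/(6*(3*k - 13)), so s_k = R(k)·t_k = k*(k + 25)/(6*(k + 3)*(k + 4)).
Verify: (13 - 3*k)/(k**3 + 12*k**2 + 47*k + 60) matches t_k.
Telescoping: Σ = s_(12) − s_(3) = 37/120 − (1/3) = -1/40.

Σ = -1/40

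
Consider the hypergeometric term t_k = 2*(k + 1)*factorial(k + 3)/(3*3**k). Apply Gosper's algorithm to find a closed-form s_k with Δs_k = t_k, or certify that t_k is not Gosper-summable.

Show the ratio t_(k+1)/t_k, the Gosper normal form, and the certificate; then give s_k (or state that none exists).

r(k) = (k + 2)*(k + 4)/(3*(k + 1)) after simplifying.
Gosper form: A/B · C(k+1)/C(k) with A=k/3 + 4/3, B=1, C=k + 1.
f must satisfy (k/3 + 4/3)·f(k+1) − (1)·f(k) = k + 1.
d = 0 from the (1,0,1) case.
Coefficient equations give f(k) = 3.
So s_k = (B(k−1)f/C)·t_k = (3/(k + 1))·t_k = 2*factorial(k + 3)/3**k.
Check: Δs_k = 2*(k + 1)*factorial(k + 3)/(3*3**k). ✓

s_k = 2*factorial(k + 3)/3**k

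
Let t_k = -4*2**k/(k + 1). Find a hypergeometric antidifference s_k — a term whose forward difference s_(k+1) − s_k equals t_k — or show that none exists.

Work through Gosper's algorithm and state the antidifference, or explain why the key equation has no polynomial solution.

not Gosper-summable; s_k does not exist

t_(k+1)/t_k = 2*(k + 1)/(k + 2).
Normal form (A,B,C) = (2*k + 2, k + 2, 1).
Solve (2*k + 2)·f(k+1) − (k + 1)·f(k) = 1.
Bound: deg f ≤ -1.
Bound -1 < 0, so the key equation has no polynomial solution.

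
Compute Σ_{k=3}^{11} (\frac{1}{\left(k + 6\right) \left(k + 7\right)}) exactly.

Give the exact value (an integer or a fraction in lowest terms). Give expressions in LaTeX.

Σ = 1/18

r(k) = (k + 6)/(k + 8) after simplifying.
Normal form (A,B,C) = (k + 6, k + 8, 1).
Solve (k + 6)·f(k+1) − (k + 7)·f(k) = 1.
d = 1 from the (1,1,0) case.
Solving with deg f ≤ 1: f(k) = k/6.
R(k) = B(k−1)·f(k)/C(k) = k*(k + 7)/6; s_k = R·t_k = k/(6*(k + 6)).
Δs = 1/(k**2 + 13*k + 42), as required.
Σ_(k=3)^(11) t_k = s_(12) − s_(3) = 1/9 − (1/18) = 1/18.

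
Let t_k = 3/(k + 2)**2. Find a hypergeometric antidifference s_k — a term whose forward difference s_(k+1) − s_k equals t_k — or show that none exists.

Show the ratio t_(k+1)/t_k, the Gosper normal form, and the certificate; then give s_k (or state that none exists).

none — t_k is not Gosper-summable

Compute t_(k+1)/t_k: get (k + 2)**2/(k + 3)**2.
So A=k**2 + 4*k + 4 and B=k**2 + 6*k + 9, with C=1.
Set up (k**2 + 4*k + 4)·f(k+1) − (k**2 + 4*k + 4)·f(k) − (1) = 0.
Bound: deg f ≤ 0.
Put f(k) = c0: A·f(k+1) − B(k−1)·f(k) − C = -1; need -1 = 0 — inconsistent ⇒ no f, not summable.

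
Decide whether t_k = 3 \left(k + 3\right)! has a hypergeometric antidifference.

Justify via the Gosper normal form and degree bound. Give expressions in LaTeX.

Compute t_(k+1)/t_k: get k + 4.
Normal form (A,B,C) = (k + 4, 1, 1).
f must satisfy (k + 4)·f(k+1) − (1)·f(k) = 1.
d = -1 from the (1,0,0) case.
deg f ≤ -1 is impossible — no certificate.

No; the degree bound rules out any f.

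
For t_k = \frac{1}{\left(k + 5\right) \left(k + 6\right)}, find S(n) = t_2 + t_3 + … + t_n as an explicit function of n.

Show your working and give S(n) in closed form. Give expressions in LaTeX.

S(n) = \frac{n - 1}{7 \left(n + 6\right)}

r(k) = (k + 5)/(k + 7) after simplifying.
Normal form (A,B,C) = (k + 5, k + 7, 1).
Key eq: (k + 5)·f(k+1) = (k + 6)·f(k) + (1).
Degrees (1,1,0) ⇒ d ≤ 1.
Solving with deg f ≤ 1: f(k) = k/5.
R(k) = B(k−1)·f(k)/C(k) = k*(k + 6)/5; s_k = R·t_k = k/(5*(k + 5)).
Δs = 1/(k**2 + 11*k + 30), as required.
Telescope: S(n) = s_(n+1) − s_(2) = (n + 1)/(5*(n + 6)) − (2/35) = (n - 1)/(7*(n + 6)).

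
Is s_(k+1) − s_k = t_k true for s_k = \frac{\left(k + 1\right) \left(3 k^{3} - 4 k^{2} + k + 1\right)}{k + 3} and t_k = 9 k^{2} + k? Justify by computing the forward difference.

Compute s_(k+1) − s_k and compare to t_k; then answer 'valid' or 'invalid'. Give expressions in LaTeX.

s_(k+1) = (k + 2)*(k + 3*(k + 1)**3 - 4*(k + 1)**2 + 2)/(k + 4)
s_(k+1) − s_k = (9*k**4 + 52*k**3 + 51*k**2 + 8*k + 2)/(k**2 + 7*k + 12)
(s_(k+1) − s_k) − t_k = 2*(-6*k**3 - 32*k**2 - 2*k + 1)/(k**2 + 7*k + 12)

Invalid: residual \frac{2 \left(- 6 k^{3} - 32 k^{2} - 2 k + 1\right)}{k^{2} + 7 k + 12} ≠ 0.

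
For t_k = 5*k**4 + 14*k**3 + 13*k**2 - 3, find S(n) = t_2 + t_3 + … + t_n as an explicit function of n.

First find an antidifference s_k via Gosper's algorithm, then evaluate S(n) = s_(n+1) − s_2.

S(n) = n**5 + 6*n**4 + 13*n**3 + 10*n**2 - n - 29

t_(k+1)/t_k = (5*k**4 + 34*k**3 + 85*k**2 + 88*k + 29)/(5*k**4 + 14*k**3 + 13*k**2 - 3).
So A=1 and B=1, with C=k**4 + 14*k**3/5 + 13*k**2/5 - 3/5.
f must satisfy (1)·f(k+1) − (1)·f(k) = k**4 + 14*k**3/5 + 13*k**2/5 - 3/5.
Bound: deg f ≤ 5.
Coefficient equations give f(k) = k*(k**4 + k**3 - k**2 - 3*k - 1)/5.
R(k) = B(k−1)·f(k)/C(k) = k*(k**4 + k**3 - k**2 - 3*k - 1)/(5*k**4 + 14*k**3 + 13*k**2 - 3); s_k = R·t_k = k*(k**4 + k**3 - k**2 - 3*k - 1).
s_(k+1) − s_k = 5*k**4 + 14*k**3 + 13*k**2 - 3 = t_k.
s_(n+1) = n**5 + 6*n**4 + 13*n**3 + 10*n**2 - n - 3 and s_(2) = 26, so S(n) = n**5 + 6*n**4 + 13*n**3 + 10*n**2 - n - 29.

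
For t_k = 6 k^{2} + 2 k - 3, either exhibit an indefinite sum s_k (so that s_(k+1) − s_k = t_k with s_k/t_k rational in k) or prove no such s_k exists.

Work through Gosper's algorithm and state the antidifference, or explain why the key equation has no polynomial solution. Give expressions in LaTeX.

s_k = k \left(2 k^{2} - 2 k - 3\right)

Compute t_(k+1)/t_k: get (6*k**2 + 14*k + 5)/(6*k**2 + 2*k - 3).
Gosper form: A/B · C(k+1)/C(k) with A=1, B=1, C=k**2 + k/3 - 1/2.
Key eq: (1)·f(k+1) = (1)·f(k) + (k**2 + k/3 - 1/2).
deg f ≤ 3 (via 0,0,2).
Coefficient equations give f(k) = k*(2*k**2 - 2*k - 3)/6.
Get s_k = R·t_k = k*(2*k**2 - 2*k - 3) with R(k) = B(k−1)f(k)/C(k) = k*(2*k**2 - 2*k - 3)/(6*k**2 + 2*k - 3).
s_(k+1) − s_k = 6*k**2 + 2*k - 3 = t_k.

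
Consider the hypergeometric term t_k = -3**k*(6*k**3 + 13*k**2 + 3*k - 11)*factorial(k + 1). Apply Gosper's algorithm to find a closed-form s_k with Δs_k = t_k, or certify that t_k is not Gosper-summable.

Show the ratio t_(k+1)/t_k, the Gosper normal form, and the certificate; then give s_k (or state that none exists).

Step 1: r(k) = 3*(6*k**4 + 43*k**3 + 109*k**2 + 105*k + 22)/(6*k**3 + 13*k**2 + 3*k - 11).
A = 3*k + 6, B = 1, C = k**3 + 13*k**2/6 + k/2 - 11/6.
f must satisfy (3*k + 6)·f(k+1) − (1)·f(k) = k**3 + 13*k**2/6 + k/2 - 11/6.
From deg A=1, deg B=0, deg C=3: d=2.
Coefficient equations give f(k) = (2*k**2 - 3*k - 1)/6.
R(k) = B(k−1)·f(k)/C(k) = (2*k**2 - 3*k - 1)/(6*k**3 + 13*k**2 + 3*k - 11); s_k = R·t_k = 3**k*(-2*k**2 + 3*k + 1)*factorial(k + 1).
s_(k+1) − s_k = -3**k*(6*k**3 + 13*k**2 + 3*k - 11)*factorial(k + 1) = t_k.

s_k = 3**k*(-2*k**2 + 3*k + 1)*factorial(k + 1)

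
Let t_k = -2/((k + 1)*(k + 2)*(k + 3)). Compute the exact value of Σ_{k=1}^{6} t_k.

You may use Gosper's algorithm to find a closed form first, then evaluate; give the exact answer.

r(k) = (k + 1)/(k + 4) after simplifying.
Gosper form: A/B · C(k+1)/C(k) with A=k + 1, B=k + 4, C=1.
Solve (k + 1)·f(k+1) − (k + 3)·f(k) = 1.
Bound: deg f ≤ 2.
A polynomial solution: f(k) = k*(k + 3)/4.
Certificate R = B(k−1)f/C = k*(k + 3)**2/4 gives s_k = k*(-k - 3)/(2*(k + 1)*(k + 2)).
Check: Δs_k = -2/(k**3 + 6*k**2 + 11*k + 6). ✓
Sum = s_(7) − s_(1); s_(7) = -35/72, s_(1) = -1/3 ⇒ -11/72.

Σ = -11/72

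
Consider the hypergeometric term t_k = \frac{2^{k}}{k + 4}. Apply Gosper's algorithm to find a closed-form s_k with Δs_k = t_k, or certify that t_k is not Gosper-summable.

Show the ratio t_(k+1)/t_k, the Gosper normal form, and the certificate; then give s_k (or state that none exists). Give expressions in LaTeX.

r(k) = 2*(k + 4)/(k + 5) after simplifying.
So A=2*k + 8 and B=k + 5, with C=1.
Need (2*k + 8)·f(k+1) − (k + 4)·f(k) = 1.
deg f ≤ -1 (via 1,1,0).
Negative degree bound (-1): no f exists, t_k not Gosper-summable.

not Gosper-summable; s_k does not exist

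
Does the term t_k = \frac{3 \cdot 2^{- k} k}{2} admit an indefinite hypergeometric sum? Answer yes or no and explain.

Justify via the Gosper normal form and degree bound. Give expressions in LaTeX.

Yes. s_k = 3 \cdot 2^{- k} \left(- k - 1\right).

Compute t_(k+1)/t_k: get (k + 1)/(2*k).
So A=1/2 and B=1, with C=k.
Need (1/2)·f(k+1) − (1)·f(k) = k.
Bound: deg f ≤ 1.
Solve for f: f(k) = -2*(k + 1) (degree 1 ≤ 1).
Get s_k = R·t_k = 3*(-k - 1)/2**k with R(k) = B(k−1)f(k)/C(k) = -2*(k + 1)/k.
s_(k+1) − s_k = 3*k/(2*2**k) = t_k.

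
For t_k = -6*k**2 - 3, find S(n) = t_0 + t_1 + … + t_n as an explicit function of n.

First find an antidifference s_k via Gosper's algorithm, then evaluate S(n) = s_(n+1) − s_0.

Ratio r(k) = (2*(k + 1)**2 + 1)/(2*k**2 + 1).
So A=1 and B=1, with C=k**2 + 1/2.
Key eq: (1)·f(k+1) = (1)·f(k) + (k**2 + 1/2).
Bound: deg f ≤ 3.
Solving with deg f ≤ 3: f(k) = k*(2*k**2 - 3*k + 4)/6.
Certificate R = B(k−1)f/C = k*(2*k**2 - 3*k + 4)/(3*(2*k**2 + 1)) gives s_k = k*(-2*k**2 + 3*k - 4).
Δs = -6*k**2 - 3, as required.
Σ_(k=0)^n t_k = s_(n+1) − s_(0) = (-2*n**3 - 3*n**2 - 4*n - 3) − (0), i.e. -2*n**3 - 3*n**2 - 4*n - 3.

S(n) = -2*n**3 - 3*n**2 - 4*n - 3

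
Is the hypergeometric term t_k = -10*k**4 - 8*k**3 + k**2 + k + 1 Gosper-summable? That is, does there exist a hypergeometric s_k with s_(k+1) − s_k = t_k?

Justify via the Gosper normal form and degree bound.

Yes. s_k = k*(-2*k**4 + 3*k**3 + k**2 - 2*k + 1).

Step 1: r(k) = (10*k**4 + 48*k**3 + 83*k**2 + 61*k + 15)/(10*k**4 + 8*k**3 - k**2 - k - 1).
A = 1, B = 1, C = k**4 + 4*k**3/5 - k**2/10 - k/10 - 1/10.
Need (1)·f(k+1) − (1)·f(k) = k**4 + 4*k**3/5 - k**2/10 - k/10 - 1/10.
deg f ≤ 5 (via 0,0,4).
Coefficient equations give f(k) = k*(2*k**4 - 3*k**3 - k**2 + 2*k - 1)/10.
Certificate R = B(k−1)f/C = k*(2*k**4 - 3*k**3 - k**2 + 2*k - 1)/(10*k**4 + 8*k**3 - k**2 - k - 1) gives s_k = k*(-2*k**4 + 3*k**3 + k**2 - 2*k + 1).
Verify: -10*k**4 - 8*k**3 + k**2 + k + 1 matches t_k.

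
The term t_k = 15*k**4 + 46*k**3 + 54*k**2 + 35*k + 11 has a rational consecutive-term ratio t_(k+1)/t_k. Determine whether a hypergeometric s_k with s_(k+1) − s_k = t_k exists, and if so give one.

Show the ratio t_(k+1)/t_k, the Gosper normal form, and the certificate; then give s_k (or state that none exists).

t_(k+1)/t_k = (15*k**4 + 106*k**3 + 282*k**2 + 341*k + 161)/(15*k**4 + 46*k**3 + 54*k**2 + 35*k + 11).
Gosper form: A/B · C(k+1)/C(k) with A=1, B=1, C=k**4 + 46*k**3/15 + 18*k**2/5 + 7*k/3 + 11/15.
Set up (1)·f(k+1) − (1)·f(k) − (k**4 + 46*k**3/15 + 18*k**2/5 + 7*k/3 + 11/15) = 0.
d = 5 from the (0,0,4) case.
Solving with deg f ≤ 5: f(k) = k*(3*k**4 + 4*k**3 + 2*k + 2)/15.
So s_k = (B(k−1)f/C)·t_k = (k*(3*k**4 + 4*k**3 + 2*k + 2)/(15*k**4 + 46*k**3 + 54*k**2 + 35*k + 11))·t_k = k*(3*k**4 + 4*k**3 + 2*k + 2).
Check: Δs_k = 15*k**4 + 46*k**3 + 54*k**2 + 35*k + 11. ✓

s_k = k*(3*k**4 + 4*k**3 + 2*k + 2)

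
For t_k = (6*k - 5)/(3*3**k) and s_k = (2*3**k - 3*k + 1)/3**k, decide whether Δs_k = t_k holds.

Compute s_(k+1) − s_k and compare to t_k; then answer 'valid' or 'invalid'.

valid (s_(k+1) − s_k reduces to t_k)

s_(k+1) = 2 - k/3**k - 2/(3*3**k)
s_(k+1) − s_k = (6*k - 5)/(3*3**k)
(s_(k+1) − s_k) − t_k = 0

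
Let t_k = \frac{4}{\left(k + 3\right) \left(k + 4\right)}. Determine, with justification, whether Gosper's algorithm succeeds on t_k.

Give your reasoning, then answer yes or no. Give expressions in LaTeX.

Yes. s_k = \frac{4 k}{3 \left(k + 3\right)}.

Step 1: r(k) = (k + 3)/(k + 5).
A = k + 3, B = k + 5, C = 1.
Solve (k + 3)·f(k+1) − (k + 4)·f(k) = 1.
From deg A=1, deg B=1, deg C=0: d=1.
A polynomial solution: f(k) = k/3.
So s_k = (B(k−1)f/C)·t_k = (k*(k + 4)/3)·t_k = 4*k/(3*(k + 3)).
s_(k+1) − s_k = 4/(k**2 + 7*k + 12) = t_k.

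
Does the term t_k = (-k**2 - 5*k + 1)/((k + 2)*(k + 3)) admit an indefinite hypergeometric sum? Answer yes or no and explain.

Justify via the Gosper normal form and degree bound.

Step 1: r(k) = (k + 2)*(5*k + (k + 1)**2 + 4)/((k + 4)*(k**2 + 5*k - 1)).
A = k + 2, B = k + 4, C = k**2 + 5*k - 1.
Need (k + 2)·f(k+1) − (k + 3)·f(k) = k**2 + 5*k - 1.
Degrees (1,1,2) ⇒ d ≤ 2.
Coefficient equations give f(k) = k*(2*k - 3)/2.
Then R = B(k−1)f/C = k*(k + 3)*(2*k - 3)/(2*(k**2 + 5*k - 1)), so s_k = R(k)·t_k = k*(3 - 2*k)/(2*(k + 2)).
s_(k+1) − s_k = (-k**2 - 5*k + 1)/(k**2 + 5*k + 6) = t_k.

Yes. s_k = k*(3 - 2*k)/(2*(k + 2)).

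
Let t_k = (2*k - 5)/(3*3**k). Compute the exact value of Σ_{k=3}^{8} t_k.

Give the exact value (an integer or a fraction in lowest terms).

t_(k+1)/t_k = (2*k - 3)/(3*(2*k - 5)).
So A=1/3 and B=1, with C=k - 5/2.
Key eq: (1/3)·f(k+1) = (1)·f(k) + (k - 5/2).
Bound: deg f ≤ 1.
A polynomial solution: f(k) = -3*(k - 2)/2.
So s_k = (B(k−1)f/C)·t_k = (-3*(k - 2)/(2*k - 5))·t_k = (2 - k)/3**k.
Verify: (2*k - 5)/(3*3**k) matches t_k.
Sum = s_(9) − s_(3); s_(9) = -7/19683, s_(3) = -1/27 ⇒ 722/19683.

Σ = 722/19683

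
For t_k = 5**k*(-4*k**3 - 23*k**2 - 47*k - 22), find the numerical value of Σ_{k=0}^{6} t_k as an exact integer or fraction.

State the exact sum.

Compute t_(k+1)/t_k: get 5*(4*k**3 + 35*k**2 + 105*k + 96)/(4*k**3 + 23*k**2 + 47*k + 22).
So A=5 and B=1, with C=k**3 + 23*k**2/4 + 47*k/4 + 11/2.
Set up (5)·f(k+1) − (1)·f(k) − (k**3 + 23*k**2/4 + 47*k/4 + 11/2) = 0.
deg f ≤ 3 (via 0,0,3).
Solve for f: f(k) = (k**3 + 2*k**2 + 3*k - 2)/4 (degree 3 ≤ 3).
So s_k = (B(k−1)f/C)·t_k = ((k**3 + 2*k**2 + 3*k - 2)/(4*k**3 + 23*k**2 + 47*k + 22))·t_k = 5**k*(-k**3 - 2*k**2 - 3*k + 2).
s_(k+1) − s_k = 5**k*(-4*k**3 - 23*k**2 - 47*k - 22) = t_k.
Sum = s_(7) − s_(0); s_(7) = -35937500, s_(0) = 2 ⇒ -35937502.

Σ = -35937502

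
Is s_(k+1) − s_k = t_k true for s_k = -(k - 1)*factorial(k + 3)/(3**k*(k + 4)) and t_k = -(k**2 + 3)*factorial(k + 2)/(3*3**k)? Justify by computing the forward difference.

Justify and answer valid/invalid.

Invalid: residual (k**3 + 4*k**2 + 15)*factorial(k + 2)/(3*3**k*(k + 4)*(k + 5)) ≠ 0.

s_(k+1) = -k*factorial(k + 4)/(3*3**k*(k + 5))
s_(k+1) − s_k = -(k**3 + 5*k**2 + 4*k + 15)*factorial(k + 3)/(3*3**k*(k + 4)*(k + 5))
(s_(k+1) − s_k) − t_k = (k**3 + 4*k**2 + 15)*factorial(k + 2)/(3*3**k*(k + 4)*(k + 5))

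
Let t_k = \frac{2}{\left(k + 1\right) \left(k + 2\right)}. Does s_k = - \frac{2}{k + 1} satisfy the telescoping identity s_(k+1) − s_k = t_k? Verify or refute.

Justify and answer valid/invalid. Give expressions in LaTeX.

s_(k+1) = -2/(k + 2)
s_(k+1) − s_k = 2/((k + 1)*(k + 2))
(s_(k+1) − s_k) − t_k = 0

valid; difference matches t_k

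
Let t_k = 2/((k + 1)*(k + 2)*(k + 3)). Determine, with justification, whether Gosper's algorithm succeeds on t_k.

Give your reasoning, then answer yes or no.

Yes. s_k = k*(k + 3)/(2*(k + 1)*(k + 2)).

Step 1: r(k) = (k + 1)/(k + 4).
So A=k + 1 and B=k + 4, with C=1.
Solve (k + 1)·f(k+1) − (k + 3)·f(k) = 1.
d = 2 from the (1,1,0) case.
Coefficient equations give f(k) = k*(k + 3)/4.
Certificate R = B(k−1)f/C = k*(k + 3)**2/4 gives s_k = k*(k + 3)/(2*(k + 1)*(k + 2)).
Verify: 2/(k**3 + 6*k**2 + 11*k + 6) matches t_k.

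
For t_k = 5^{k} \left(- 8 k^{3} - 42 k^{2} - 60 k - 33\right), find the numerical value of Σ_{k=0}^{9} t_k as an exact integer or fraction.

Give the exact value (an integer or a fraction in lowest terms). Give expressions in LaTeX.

r(k) = 5*(8*k**3 + 66*k**2 + 168*k + 143)/(8*k**3 + 42*k**2 + 60*k + 33) after simplifying.
Factor: A=5; B=1; C=k**3 + 21*k**2/4 + 15*k/2 + 33/8.
Key eq: (5)·f(k+1) = (1)·f(k) + (k**3 + 21*k**2/4 + 15*k/2 + 33/8).
Bound: deg f ≤ 3.
Match coefficients ⇒ f(k) = (2*k**3 + 3*k**2 + 2)/8.
Certificate R = B(k−1)f/C = (2*k**3 + 3*k**2 + 2)/(8*k**3 + 42*k**2 + 60*k + 33) gives s_k = 5**k*(-2*k**3 - 3*k**2 - 2).
s_(k+1) − s_k = 5**k*(-8*k**3 - 42*k**2 - 60*k - 33) = t_k.
Sum = s_(10) − s_(0); s_(10) = -22480468750, s_(0) = -2 ⇒ -22480468748.

Σ = -22480468748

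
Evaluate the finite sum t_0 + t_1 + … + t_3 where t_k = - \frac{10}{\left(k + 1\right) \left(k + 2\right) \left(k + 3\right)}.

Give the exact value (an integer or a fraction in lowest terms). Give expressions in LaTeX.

Ratio r(k) = (k + 1)/(k + 4).
Take A(k)=k + 1, B(k)=k + 4, C(k)=1.
f must satisfy (k + 1)·f(k+1) − (k + 3)·f(k) = 1.
From deg A=1, deg B=1, deg C=0: d=2.
A polynomial solution: f(k) = k*(k + 3)/4.
Then R = B(k−1)f/C = k*(k + 3)**2/4, so s_k = R(k)·t_k = 5*k*(-k - 3)/(2*(k + 1)*(k + 2)).
Check: Δs_k = -10/(k**3 + 6*k**2 + 11*k + 6). ✓
Sum = s_(4) − s_(0); s_(4) = -7/3, s_(0) = 0 ⇒ -7/3.

Σ = -7/3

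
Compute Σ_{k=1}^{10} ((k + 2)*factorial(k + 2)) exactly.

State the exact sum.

Σ = 6227020794

t_(k+1)/t_k = (k + 3)**2/(k + 2).
Normal form (A,B,C) = (k + 3, 1, k + 2).
Need (k + 3)·f(k+1) − (1)·f(k) = k + 2.
deg f ≤ 0 (via 1,0,1).
Solve for f: f(k) = 1 (degree 0 ≤ 0).
So s_k = (B(k−1)f/C)·t_k = (1/(k + 2))·t_k = factorial(k + 2).
Verify: (k + 2)*factorial(k + 2) matches t_k.
Telescoping: Σ = s_(11) − s_(1) = 6227020800 − (6) = 6227020794.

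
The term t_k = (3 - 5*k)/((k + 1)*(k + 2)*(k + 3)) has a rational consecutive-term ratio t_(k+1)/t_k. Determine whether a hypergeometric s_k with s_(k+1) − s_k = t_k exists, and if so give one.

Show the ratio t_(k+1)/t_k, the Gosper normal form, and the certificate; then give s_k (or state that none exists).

Step 1: r(k) = (k + 1)*(5*k + 2)/((k + 4)*(5*k - 3)).
A = k + 1, B = k + 4, C = k - 3/5.
Set up (k + 1)·f(k+1) − (k + 3)·f(k) − (k - 3/5) = 0.
From deg A=1, deg B=1, deg C=1: d=2.
Match coefficients ⇒ f(k) = k*(k - 7)/10.
Get s_k = R·t_k = k*(7 - k)/(2*(k + 1)*(k + 2)) with R(k) = B(k−1)f(k)/C(k) = k*(k - 7)*(k + 3)/(2*(5*k - 3)).
Check: Δs_k = (3 - 5*k)/(k**3 + 6*k**2 + 11*k + 6). ✓

s_k = k*(7 - k)/(2*(k + 1)*(k + 2))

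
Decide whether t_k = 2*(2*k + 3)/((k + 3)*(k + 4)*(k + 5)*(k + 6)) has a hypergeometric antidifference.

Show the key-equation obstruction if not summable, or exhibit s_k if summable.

Yes. s_k = k*(k**2 + 12*k + 17)/(15*(k + 3)*(k + 4)*(k + 5)).

Ratio r(k) = (k + 3)*(2*k + 5)/((k + 7)*(2*k + 3)).
Gosper form: A/B · C(k+1)/C(k) with A=k + 3, B=k + 7, C=k + 3/2.
f must satisfy (k + 3)·f(k+1) − (k + 6)·f(k) = k + 3/2.
Degrees (1,1,1) ⇒ d ≤ 3.
Coefficient equations give f(k) = k*(k**2 + 12*k + 17)/60.
R(k) = B(k−1)·f(k)/C(k) = k*(k + 6)*(k**2 + 12*k + 17)/(30*(2*k + 3)); s_k = R·t_k = k*(k**2 + 12*k + 17)/(15*(k + 3)*(k + 4)*(k + 5)).
Check: Δs_k = 2*(2*k + 3)/(k**4 + 18*k**3 + 119*k**2 + 342*k + 360). ✓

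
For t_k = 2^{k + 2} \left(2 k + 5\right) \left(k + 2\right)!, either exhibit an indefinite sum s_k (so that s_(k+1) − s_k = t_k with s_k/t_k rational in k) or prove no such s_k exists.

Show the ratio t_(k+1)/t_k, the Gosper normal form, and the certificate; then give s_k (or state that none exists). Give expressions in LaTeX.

Compute t_(k+1)/t_k: get 2*(k + 3)*(2*k + 7)/(2*k + 5).
Factor: A=2*k + 6; B=1; C=k + 5/2.
f must satisfy (2*k + 6)·f(k+1) − (1)·f(k) = k + 5/2.
From deg A=1, deg B=0, deg C=1: d=0.
Solve for f: f(k) = 1/2 (degree 0 ≤ 0).
Certificate R = B(k−1)f/C = 1/(2*k + 5) gives s_k = 2**(k + 2)*factorial(k + 2).
Check: Δs_k = 2**(k + 2)*(2*k + 5)*factorial(k + 2). ✓

s_k = 2^{k + 2} \left(k + 2\right)!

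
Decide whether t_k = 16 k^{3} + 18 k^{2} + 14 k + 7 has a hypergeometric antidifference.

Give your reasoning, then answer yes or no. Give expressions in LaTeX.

The ratio is (16*k**3 + 66*k**2 + 98*k + 55)/(16*k**3 + 18*k**2 + 14*k + 7).
A = 1, B = 1, C = k**3 + 9*k**2/8 + 7*k/8 + 7/16.
Key eq: (1)·f(k+1) = (1)·f(k) + (k**3 + 9*k**2/8 + 7*k/8 + 7/16).
From deg A=0, deg B=0, deg C=3: d=4.
Solve for f: f(k) = k*(4*k**3 - 2*k**2 + 2*k + 3)/16 (degree 4 ≤ 4).
Get s_k = R·t_k = k*(4*k**3 - 2*k**2 + 2*k + 3) with R(k) = B(k−1)f(k)/C(k) = k*(4*k**3 - 2*k**2 + 2*k + 3)/(16*k**3 + 18*k**2 + 14*k + 7).
Δs = 16*k**3 + 18*k**2 + 14*k + 7, as required.

Yes. s_k = k \left(4 k^{3} - 2 k^{2} + 2 k + 3\right).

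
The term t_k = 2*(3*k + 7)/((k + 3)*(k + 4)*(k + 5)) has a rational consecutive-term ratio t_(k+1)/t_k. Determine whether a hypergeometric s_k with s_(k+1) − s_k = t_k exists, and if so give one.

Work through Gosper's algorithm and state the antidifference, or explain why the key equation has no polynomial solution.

The ratio is (k + 3)*(3*k + 10)/((k + 6)*(3*k + 7)).
So A=k + 3 and B=k + 6, with C=k + 7/3.
Set up (k + 3)·f(k+1) − (k + 5)·f(k) − (k + 7/3) = 0.
Bound: deg f ≤ 2.
Match coefficients ⇒ f(k) = k*(2*k + 5)/9.
R(k) = B(k−1)·f(k)/C(k) = k*(k + 5)*(2*k + 5)/(3*(3*k + 7)); s_k = R·t_k = 2*k*(2*k + 5)/(3*(k + 3)*(k + 4)).
Δs = 2*(3*k + 7)/(k**3 + 12*k**2 + 47*k + 60), as required.

s_k = 2*k*(2*k + 5)/(3*(k + 3)*(k + 4))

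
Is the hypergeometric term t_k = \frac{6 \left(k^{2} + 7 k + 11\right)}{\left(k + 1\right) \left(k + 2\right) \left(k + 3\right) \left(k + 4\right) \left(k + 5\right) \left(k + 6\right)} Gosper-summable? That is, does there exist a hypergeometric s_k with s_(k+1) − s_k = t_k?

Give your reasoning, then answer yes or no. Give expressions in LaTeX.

Compute t_(k+1)/t_k: get (k + 1)*(7*k + (k + 1)**2 + 18)/((k + 7)*(k**2 + 7*k + 11)).
Gosper form: A/B · C(k+1)/C(k) with A=k + 1, B=k + 7, C=k**2 + 7*k + 11.
Key eq: (k + 1)·f(k+1) = (k + 6)·f(k) + (k**2 + 7*k + 11).
d = 5 from the (1,1,2) case.
Match coefficients ⇒ f(k) = k*(k + 2)*(k + 4)*(k**2 + 9*k + 23)/45.
Then R = B(k−1)f/C = k*(k + 2)*(k + 4)*(k + 6)*(k**2 + 9*k + 23)/(45*(k**2 + 7*k + 11)), so s_k = R(k)·t_k = 2*k*(k**2 + 9*k + 23)/(15*(k**3 + 9*k**2 + 23*k + 15)).
s_(k+1) − s_k = 6*(k**2 + 7*k + 11)/(k**6 + 21*k**5 + 175*k**4 + 735*k**3 + 1624*k**2 + 1764*k + 720) = t_k.

Yes. s_k = \frac{2 k \left(k^{2} + 9 k + 23\right)}{15 \left(k^{3} + 9 k^{2} + 23 k + 15\right)}.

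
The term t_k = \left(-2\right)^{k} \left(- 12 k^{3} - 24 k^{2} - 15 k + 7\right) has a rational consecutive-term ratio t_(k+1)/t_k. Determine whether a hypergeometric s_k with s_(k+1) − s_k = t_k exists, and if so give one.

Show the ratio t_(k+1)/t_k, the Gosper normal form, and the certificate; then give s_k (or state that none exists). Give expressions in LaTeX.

Compute t_(k+1)/t_k: get 2*(-12*k**3 - 60*k**2 - 99*k - 44)/(12*k**3 + 24*k**2 + 15*k - 7).
Gosper form: A/B · C(k+1)/C(k) with A=-2, B=1, C=k**3 + 2*k**2 + 5*k/4 - 7/12.
Set up (-2)·f(k+1) − (1)·f(k) − (k**3 + 2*k**2 + 5*k/4 - 7/12) = 0.
Bound: deg f ≤ 3.
A polynomial solution: f(k) = -(4*k**3 - 3*k - 3)/12.
Then R = B(k−1)f/C = -(4*k**3 - 3*k - 3)/(12*k**3 + 24*k**2 + 15*k - 7), so s_k = R(k)·t_k = (-2)**k*(4*k**3 - 3*k - 3).
Δs = (-2)**k*(-12*k**3 - 24*k**2 - 15*k + 7), as required.

s_k = \left(-2\right)^{k} \left(4 k^{3} - 3 k - 3\right)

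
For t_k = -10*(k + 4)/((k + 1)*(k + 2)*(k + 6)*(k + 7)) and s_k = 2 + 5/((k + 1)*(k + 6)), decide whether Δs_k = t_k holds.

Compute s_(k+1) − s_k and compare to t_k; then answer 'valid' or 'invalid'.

s_(k+1) = 2 + 5/((k + 2)*(k + 7))
s_(k+1) − s_k = 10*(-k - 4)/(k**4 + 16*k**3 + 83*k**2 + 152*k + 84)
(s_(k+1) − s_k) − t_k = 0

valid; difference matches t_k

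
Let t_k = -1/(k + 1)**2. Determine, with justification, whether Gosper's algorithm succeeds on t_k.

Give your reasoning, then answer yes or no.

r(k) = (k + 1)**2/(k + 2)**2 after simplifying.
So A=k**2 + 2*k + 1 and B=k**2 + 4*k + 4, with C=1.
Set up (k**2 + 2*k + 1)·f(k+1) − (k**2 + 2*k + 1)·f(k) − (1) = 0.
d = 0 from the (2,2,0) case.
Put f(k) = c0: A·f(k+1) − B(k−1)·f(k) − C = -1; need -1 = 0 — inconsistent ⇒ no f, not summable.

No — the linear system for f has no solution.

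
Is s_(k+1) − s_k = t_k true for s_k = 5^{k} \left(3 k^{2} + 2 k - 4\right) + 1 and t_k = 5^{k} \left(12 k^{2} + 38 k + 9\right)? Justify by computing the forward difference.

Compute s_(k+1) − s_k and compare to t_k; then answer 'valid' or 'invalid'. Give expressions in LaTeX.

valid; difference matches t_k

s_(k+1) = 5**(k + 1)*(2*k + 3*(k + 1)**2 - 2) + 1
s_(k+1) − s_k = 5**k*(12*k**2 + 38*k + 9)
(s_(k+1) − s_k) − t_k = 0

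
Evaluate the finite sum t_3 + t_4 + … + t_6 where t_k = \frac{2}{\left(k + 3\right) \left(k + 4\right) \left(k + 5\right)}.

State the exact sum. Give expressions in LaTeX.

Σ = 17/1155

t_(k+1)/t_k = (k + 3)/(k + 6).
Take A(k)=k + 3, B(k)=k + 6, C(k)=1.
Solve (k + 3)·f(k+1) − (k + 5)·f(k) = 1.
Degrees (1,1,0) ⇒ d ≤ 2.
A polynomial solution: f(k) = k*(k + 7)/24.
Certificate R = B(k−1)f/C = k*(k + 5)*(k + 7)/24 gives s_k = k*(k + 7)/(12*(k + 3)*(k + 4)).
Check: Δs_k = 2/(k**3 + 12*k**2 + 47*k + 60). ✓
Σ_(k=3)^(6) t_k = s_(7) − s_(3) = 49/660 − (5/84) = 17/1155.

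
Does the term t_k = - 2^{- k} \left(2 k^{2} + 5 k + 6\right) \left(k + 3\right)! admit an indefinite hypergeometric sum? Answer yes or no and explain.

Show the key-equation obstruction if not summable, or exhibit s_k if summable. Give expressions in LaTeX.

Yes. s_k = - 2^{1 - k} \left(2 k - 1\right) \left(k + 3\right)!.

Ratio r(k) = (k + 4)*(5*k + 2*(k + 1)**2 + 11)/(2*(2*k**2 + 5*k + 6)).
Factor: A=k/2 + 2; B=1; C=k**2 + 5*k/2 + 3.
Need (k/2 + 2)·f(k+1) − (1)·f(k) = k**2 + 5*k/2 + 3.
From deg A=1, deg B=0, deg C=2: d=1.
Solving with deg f ≤ 1: f(k) = 2*k - 1.
So s_k = (B(k−1)f/C)·t_k = (2*(2*k - 1)/(2*k**2 + 5*k + 6))·t_k = -2**(1 - k)*(2*k - 1)*factorial(k + 3).
Δs = -(2*k**2 + 5*k + 6)*factorial(k + 3)/2**k, as required.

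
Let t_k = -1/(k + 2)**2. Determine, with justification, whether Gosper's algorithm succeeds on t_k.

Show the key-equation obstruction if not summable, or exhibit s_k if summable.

No; the coefficient equations for f are inconsistent.

r(k) = (k + 2)**2/(k + 3)**2 after simplifying.
Take A(k)=k**2 + 4*k + 4, B(k)=k**2 + 6*k + 9, C(k)=1.
Solve (k**2 + 4*k + 4)·f(k+1) − (k**2 + 4*k + 4)·f(k) = 1.
d = 0 from the (2,2,0) case.
f = c0 ⇒ A·f(k+1) − B(k−1)·f(k) − C = -1. The system {-1 = 0} is inconsistent; no antidifference.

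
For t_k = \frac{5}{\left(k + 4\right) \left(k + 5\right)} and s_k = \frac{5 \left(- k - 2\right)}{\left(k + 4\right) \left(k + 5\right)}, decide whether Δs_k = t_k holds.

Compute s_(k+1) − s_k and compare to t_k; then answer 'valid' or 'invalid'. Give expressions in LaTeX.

s_(k+1) = 5*(-k - 3)/((k + 5)*(k + 6))
s_(k+1) − s_k = 5*k/(k**3 + 15*k**2 + 74*k + 120)
(s_(k+1) − s_k) − t_k = -30/(k**3 + 15*k**2 + 74*k + 120)

Invalid: residual - \frac{30}{k^{3} + 15 k^{2} + 74 k + 120} ≠ 0.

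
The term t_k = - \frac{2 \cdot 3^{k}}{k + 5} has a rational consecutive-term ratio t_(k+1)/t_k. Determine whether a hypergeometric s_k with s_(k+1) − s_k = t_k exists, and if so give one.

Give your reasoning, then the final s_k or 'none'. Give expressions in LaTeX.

r(k) = 3*(k + 5)/(k + 6) after simplifying.
Factor: A=3*k + 15; B=k + 6; C=1.
Need (3*k + 15)·f(k+1) − (k + 5)·f(k) = 1.
Bound: deg f ≤ -1.
Bound -1 < 0, so the key equation has no polynomial solution.

none (Gosper's algorithm certifies no s_k)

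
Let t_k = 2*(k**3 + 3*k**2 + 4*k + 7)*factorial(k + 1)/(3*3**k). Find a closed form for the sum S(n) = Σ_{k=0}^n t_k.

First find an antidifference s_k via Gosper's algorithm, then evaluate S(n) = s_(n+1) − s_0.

S(n) = 2*(3*3**n + n**4*factorial(n) + 7*n**3*factorial(n) + 16*n**2*factorial(n) + 14*n*factorial(n) + 4*factorial(n))/(3*3**n)

Step 1: r(k) = (k**4 + 8*k**3 + 25*k**2 + 41*k + 30)/(3*(k**3 + 3*k**2 + 4*k + 7)).
So A=k/3 + 2/3 and B=1, with C=k**3 + 3*k**2 + 4*k + 7.
Key eq: (k/3 + 2/3)·f(k+1) = (1)·f(k) + (k**3 + 3*k**2 + 4*k + 7).
Bound: deg f ≤ 2.
Solving with deg f ≤ 2: f(k) = 3*(k**2 + 2*k - 1).
Get s_k = R·t_k = 2*(k**2 + 2*k - 1)*factorial(k + 1)/3**k with R(k) = B(k−1)f(k)/C(k) = 3*(k**2 + 2*k - 1)/(k**3 + 3*k**2 + 4*k + 7).
Check: Δs_k = 2*(k**3 + 3*k**2 + 4*k + 7)*factorial(k + 1)/(3*3**k). ✓
Σ_(k=0)^n t_k = s_(n+1) − s_(0) = (2*3**(-n - 1)*(n**2 + 4*n + 2)*factorial(n + 2)) − (-2), i.e. 2*(3*3**n + n**4*factorial(n) + 7*n**3*factorial(n) + 16*n**2*factorial(n) + 14*n*factorial(n) + 4*factorial(n))/(3*3**n).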